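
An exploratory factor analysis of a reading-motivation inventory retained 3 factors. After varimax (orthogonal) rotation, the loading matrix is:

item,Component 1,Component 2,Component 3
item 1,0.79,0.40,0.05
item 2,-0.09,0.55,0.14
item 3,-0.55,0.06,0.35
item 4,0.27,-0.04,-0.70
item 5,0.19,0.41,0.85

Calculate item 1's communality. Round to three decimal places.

h² = 0.79² + 0.40² + 0.05² = 0.6241 + 0.1600 + 0.0025 = 0.7866

0.787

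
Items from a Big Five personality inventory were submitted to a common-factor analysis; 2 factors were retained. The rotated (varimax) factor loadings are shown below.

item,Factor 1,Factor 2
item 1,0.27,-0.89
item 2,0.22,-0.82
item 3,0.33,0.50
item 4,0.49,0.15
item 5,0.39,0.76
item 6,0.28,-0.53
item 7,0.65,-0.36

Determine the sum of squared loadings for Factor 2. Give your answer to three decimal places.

SS loadings for Factor 2 = (-0.89)² + (-0.82)² + 0.50² + 0.15² + 0.76² + (-0.53)² + (-0.36)² = 0.7921 + 0.6724 + 0.2500 + 0.0225 + 0.5776 + 0.2809 + 0.1296 = 2.7251

2.725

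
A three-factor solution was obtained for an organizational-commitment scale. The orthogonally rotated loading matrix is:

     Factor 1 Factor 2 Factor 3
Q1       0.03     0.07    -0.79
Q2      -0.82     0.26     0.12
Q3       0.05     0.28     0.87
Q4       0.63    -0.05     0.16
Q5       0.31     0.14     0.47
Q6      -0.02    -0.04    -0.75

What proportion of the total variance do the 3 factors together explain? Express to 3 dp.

SS loadings by factor: 1.1692, 0.1746, 2.2044; total = 3.5482.
Total variance with 6 standardized items is 6, so the solution explains 3.5482/6 = 0.5914.

0.591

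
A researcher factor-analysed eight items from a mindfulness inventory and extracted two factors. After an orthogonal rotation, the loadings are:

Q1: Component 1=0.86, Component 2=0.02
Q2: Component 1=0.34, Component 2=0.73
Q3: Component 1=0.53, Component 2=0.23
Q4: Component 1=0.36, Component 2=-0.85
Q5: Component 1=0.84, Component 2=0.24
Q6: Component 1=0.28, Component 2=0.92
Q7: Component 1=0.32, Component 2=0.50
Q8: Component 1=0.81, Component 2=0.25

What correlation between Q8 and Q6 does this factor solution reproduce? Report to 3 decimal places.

0.457

r̂ = Σ λ_i·λ_j across factors = (0.81)(0.28) + (0.25)(0.92)
  = +0.2268 +0.2300 = 0.4568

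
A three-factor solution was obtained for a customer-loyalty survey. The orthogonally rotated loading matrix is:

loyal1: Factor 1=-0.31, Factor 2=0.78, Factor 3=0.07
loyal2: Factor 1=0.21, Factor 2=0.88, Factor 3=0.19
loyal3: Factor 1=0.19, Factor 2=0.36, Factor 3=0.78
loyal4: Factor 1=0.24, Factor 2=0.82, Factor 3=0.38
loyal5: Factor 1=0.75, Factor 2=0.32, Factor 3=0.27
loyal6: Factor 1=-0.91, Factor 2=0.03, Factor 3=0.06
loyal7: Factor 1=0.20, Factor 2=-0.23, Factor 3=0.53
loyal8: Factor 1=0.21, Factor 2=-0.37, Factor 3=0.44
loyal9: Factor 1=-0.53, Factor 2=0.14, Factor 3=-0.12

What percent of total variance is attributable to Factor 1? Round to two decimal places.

22.11%

SS loadings for Factor 1 = (-0.31)² + 0.21² + 0.19² + 0.24² + 0.75² + (-0.91)² + 0.20² + 0.21² + (-0.53)² = 1.9895
With 9 standardized items, total variance = 9. Proportion = 1.9895/9 = 0.2211 → 22.11%.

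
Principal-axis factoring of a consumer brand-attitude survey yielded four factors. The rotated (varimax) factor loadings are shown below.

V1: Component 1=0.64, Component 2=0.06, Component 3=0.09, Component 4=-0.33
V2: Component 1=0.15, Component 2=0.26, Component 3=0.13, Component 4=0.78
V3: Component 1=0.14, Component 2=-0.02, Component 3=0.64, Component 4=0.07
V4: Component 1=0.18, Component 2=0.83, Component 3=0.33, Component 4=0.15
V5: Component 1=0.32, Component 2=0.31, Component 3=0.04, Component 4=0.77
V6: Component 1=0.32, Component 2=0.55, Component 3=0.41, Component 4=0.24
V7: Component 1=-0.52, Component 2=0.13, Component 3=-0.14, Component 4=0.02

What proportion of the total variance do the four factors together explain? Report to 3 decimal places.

0.609

Communalities: 0.5302, 0.7154, 0.4345, 0.8527, 0.7930, 0.6306, 0.3073; Σh² = 4.2637.
Total variance with 7 standardized items is 7, so the solution explains 4.2637/7 = 0.6091.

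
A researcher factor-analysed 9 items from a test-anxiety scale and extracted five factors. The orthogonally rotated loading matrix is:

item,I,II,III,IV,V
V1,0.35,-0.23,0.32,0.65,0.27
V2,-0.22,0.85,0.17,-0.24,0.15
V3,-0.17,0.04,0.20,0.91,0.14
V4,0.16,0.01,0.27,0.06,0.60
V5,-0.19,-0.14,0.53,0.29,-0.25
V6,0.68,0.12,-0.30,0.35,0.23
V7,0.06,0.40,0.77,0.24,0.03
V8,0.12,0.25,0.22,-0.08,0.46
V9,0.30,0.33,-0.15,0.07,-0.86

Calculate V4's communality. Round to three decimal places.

h² = 0.16² + 0.01² + 0.27² + 0.06² + 0.60² = 0.0256 + 0.0001 + 0.0729 + 0.0036 + 0.3600 = 0.4622

0.462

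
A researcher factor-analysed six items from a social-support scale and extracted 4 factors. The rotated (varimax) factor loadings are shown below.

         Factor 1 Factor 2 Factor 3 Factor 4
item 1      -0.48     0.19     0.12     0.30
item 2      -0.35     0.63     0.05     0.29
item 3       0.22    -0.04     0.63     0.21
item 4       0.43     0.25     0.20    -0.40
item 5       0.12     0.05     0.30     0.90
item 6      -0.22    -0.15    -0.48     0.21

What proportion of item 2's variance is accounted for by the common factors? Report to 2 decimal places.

h² = (-0.35)² + 0.63² + 0.05² + 0.29² = 0.1225 + 0.3969 + 0.0025 + 0.0841 = 0.6060

0.61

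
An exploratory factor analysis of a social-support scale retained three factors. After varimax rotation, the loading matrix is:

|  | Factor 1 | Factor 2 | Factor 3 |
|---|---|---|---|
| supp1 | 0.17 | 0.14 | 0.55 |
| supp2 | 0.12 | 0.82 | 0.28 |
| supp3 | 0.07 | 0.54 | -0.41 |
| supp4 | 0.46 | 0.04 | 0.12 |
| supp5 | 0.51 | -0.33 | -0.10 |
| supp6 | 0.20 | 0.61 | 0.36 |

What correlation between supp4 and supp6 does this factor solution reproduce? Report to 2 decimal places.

r̂ = Σ λ_i·λ_j across factors = (0.46)(0.20) + (0.04)(0.61) + (0.12)(0.36)
  = +0.0920 +0.0244 +0.0432 = 0.1596

0.16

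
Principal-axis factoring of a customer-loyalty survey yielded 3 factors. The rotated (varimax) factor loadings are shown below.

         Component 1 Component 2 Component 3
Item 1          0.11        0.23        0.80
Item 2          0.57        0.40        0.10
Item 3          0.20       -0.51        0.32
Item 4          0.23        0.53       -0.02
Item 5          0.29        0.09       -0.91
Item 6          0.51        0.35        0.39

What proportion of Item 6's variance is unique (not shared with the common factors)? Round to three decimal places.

0.465

h² = 0.51² + 0.35² + 0.39² = 0.2601 + 0.1225 + 0.1521 = 0.5347
Uniqueness u² = 1 − h² = 1 − 0.5347 = 0.4653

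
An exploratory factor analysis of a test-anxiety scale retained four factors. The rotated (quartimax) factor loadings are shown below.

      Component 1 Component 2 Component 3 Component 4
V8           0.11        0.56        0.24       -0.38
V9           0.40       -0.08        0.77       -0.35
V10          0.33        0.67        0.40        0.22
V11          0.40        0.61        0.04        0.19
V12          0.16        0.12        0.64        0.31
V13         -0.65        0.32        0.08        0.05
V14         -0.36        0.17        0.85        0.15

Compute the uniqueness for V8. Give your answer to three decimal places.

0.472

h² = 0.11² + 0.56² + 0.24² + (-0.38)² = 0.0121 + 0.3136 + 0.0576 + 0.1444 = 0.5277
Uniqueness u² = 1 − h² = 1 − 0.5277 = 0.4723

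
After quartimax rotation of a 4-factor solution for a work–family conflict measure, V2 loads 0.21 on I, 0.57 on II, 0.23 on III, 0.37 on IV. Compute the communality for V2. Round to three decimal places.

h² = 0.21² + 0.57² + 0.23² + 0.37² = 0.0441 + 0.3249 + 0.0529 + 0.1369 = 0.5588

0.559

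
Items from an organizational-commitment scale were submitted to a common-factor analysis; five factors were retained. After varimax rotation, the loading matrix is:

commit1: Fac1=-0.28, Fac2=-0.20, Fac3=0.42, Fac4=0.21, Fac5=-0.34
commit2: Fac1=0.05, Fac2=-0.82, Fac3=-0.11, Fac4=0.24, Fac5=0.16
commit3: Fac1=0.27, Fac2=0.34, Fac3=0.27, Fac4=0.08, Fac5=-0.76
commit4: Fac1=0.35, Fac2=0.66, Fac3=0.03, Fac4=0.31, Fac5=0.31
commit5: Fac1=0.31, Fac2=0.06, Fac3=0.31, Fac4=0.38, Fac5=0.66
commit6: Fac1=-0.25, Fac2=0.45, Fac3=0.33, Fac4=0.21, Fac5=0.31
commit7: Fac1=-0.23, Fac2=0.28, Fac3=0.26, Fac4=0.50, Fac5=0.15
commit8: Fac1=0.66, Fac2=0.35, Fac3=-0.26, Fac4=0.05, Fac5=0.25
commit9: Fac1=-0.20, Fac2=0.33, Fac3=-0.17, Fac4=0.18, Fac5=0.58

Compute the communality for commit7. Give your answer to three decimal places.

h² = (-0.23)² + 0.28² + 0.26² + 0.50² + 0.15² = 0.0529 + 0.0784 + 0.0676 + 0.2500 + 0.0225 = 0.4714

0.471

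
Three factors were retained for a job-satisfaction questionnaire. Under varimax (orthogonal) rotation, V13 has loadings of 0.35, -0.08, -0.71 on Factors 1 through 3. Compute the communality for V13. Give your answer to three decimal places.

h² = 0.35² + (-0.08)² + (-0.71)² = 0.1225 + 0.0064 + 0.5041 = 0.6330

0.633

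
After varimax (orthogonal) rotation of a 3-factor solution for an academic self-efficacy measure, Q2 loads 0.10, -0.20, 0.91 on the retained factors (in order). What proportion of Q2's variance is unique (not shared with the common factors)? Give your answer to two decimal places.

0.12

h² = 0.10² + (-0.20)² + 0.91² = 0.0100 + 0.0400 + 0.8281 = 0.8781
Uniqueness u² = 1 − h² = 1 − 0.8781 = 0.1219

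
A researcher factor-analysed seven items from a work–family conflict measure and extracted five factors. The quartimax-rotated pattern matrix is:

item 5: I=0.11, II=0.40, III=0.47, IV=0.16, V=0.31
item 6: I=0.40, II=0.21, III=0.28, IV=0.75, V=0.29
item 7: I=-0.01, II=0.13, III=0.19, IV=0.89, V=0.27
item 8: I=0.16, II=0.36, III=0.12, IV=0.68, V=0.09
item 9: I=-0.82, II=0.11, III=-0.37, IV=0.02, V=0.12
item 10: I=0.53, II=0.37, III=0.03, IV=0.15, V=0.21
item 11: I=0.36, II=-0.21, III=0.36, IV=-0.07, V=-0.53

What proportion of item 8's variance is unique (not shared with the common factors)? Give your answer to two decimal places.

0.36

h² = 0.16² + 0.36² + 0.12² + 0.68² + 0.09² = 0.0256 + 0.1296 + 0.0144 + 0.4624 + 0.0081 = 0.6401
Uniqueness u² = 1 − h² = 1 − 0.6401 = 0.3599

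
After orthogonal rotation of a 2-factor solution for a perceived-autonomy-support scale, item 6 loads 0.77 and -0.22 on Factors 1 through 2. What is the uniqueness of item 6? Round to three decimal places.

0.359

h² = 0.77² + (-0.22)² = 0.5929 + 0.0484 = 0.6413
Uniqueness u² = 1 − h² = 1 − 0.6413 = 0.3587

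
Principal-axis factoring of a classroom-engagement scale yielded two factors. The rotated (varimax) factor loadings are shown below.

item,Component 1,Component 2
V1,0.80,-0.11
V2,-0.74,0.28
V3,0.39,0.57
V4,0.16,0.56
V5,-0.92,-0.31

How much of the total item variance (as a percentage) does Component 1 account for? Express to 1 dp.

44.2%

SS loadings for Component 1 = 0.80² + (-0.74)² + 0.39² + 0.16² + (-0.92)² = 2.2117
With 5 standardized items, total variance = 5. Proportion = 2.2117/5 = 0.4423 → 44.23%.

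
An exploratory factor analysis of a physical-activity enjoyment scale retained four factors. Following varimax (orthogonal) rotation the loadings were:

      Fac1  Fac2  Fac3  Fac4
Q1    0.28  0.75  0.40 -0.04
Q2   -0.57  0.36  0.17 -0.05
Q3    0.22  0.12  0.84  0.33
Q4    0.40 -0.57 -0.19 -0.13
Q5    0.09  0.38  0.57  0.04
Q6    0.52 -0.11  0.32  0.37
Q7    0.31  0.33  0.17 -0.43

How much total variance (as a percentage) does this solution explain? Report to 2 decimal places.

58.90%

SS loadings by factor: 0.9863, 1.2968, 1.3868, 0.4533; total = 4.1232.
Total variance with 7 standardized items is 7, so the solution explains 4.1232/7 = 0.5890 = 58.90%.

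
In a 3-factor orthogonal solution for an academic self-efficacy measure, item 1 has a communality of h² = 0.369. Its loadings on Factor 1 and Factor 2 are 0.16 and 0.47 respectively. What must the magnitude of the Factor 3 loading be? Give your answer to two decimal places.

0.35

Under orthogonal rotation h² = Σλ², so λ_Factor 3² = h² − (0.2465) = 0.369 − 0.2465 = 0.1225.
|λ| = √0.1225 = 0.3500.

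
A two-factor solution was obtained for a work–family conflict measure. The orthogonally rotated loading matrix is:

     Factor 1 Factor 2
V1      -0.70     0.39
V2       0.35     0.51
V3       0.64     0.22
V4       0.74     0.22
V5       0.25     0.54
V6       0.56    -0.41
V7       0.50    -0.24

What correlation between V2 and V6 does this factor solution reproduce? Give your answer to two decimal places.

r̂ = Σ λ_i·λ_j across factors = (0.35)(0.56) + (0.51)(-0.41)
  = +0.1960 -0.2091 = -0.0131

-0.01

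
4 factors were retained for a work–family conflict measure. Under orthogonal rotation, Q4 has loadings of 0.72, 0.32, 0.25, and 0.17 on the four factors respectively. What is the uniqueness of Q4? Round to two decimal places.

h² = 0.72² + 0.32² + 0.25² + 0.17² = 0.5184 + 0.1024 + 0.0625 + 0.0289 = 0.7122
Uniqueness u² = 1 − h² = 1 − 0.7122 = 0.2878

0.29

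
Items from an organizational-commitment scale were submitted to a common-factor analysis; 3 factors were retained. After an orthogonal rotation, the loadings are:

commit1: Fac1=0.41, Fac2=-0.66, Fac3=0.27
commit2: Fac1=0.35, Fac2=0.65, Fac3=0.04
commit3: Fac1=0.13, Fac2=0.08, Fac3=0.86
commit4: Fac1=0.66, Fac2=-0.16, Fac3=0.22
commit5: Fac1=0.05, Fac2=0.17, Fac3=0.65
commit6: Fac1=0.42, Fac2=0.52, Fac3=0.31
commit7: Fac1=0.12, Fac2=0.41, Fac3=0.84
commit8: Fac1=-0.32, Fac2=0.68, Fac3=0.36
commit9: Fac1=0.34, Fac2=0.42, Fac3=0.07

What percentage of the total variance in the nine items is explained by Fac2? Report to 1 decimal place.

22.2%

SS loadings for Fac2 = (-0.66)² + 0.65² + 0.08² + (-0.16)² + 0.17² + 0.52² + 0.41² + 0.68² + 0.42² = 1.9963
With 9 standardized items, total variance = 9. Proportion = 1.9963/9 = 0.2218 → 22.18%.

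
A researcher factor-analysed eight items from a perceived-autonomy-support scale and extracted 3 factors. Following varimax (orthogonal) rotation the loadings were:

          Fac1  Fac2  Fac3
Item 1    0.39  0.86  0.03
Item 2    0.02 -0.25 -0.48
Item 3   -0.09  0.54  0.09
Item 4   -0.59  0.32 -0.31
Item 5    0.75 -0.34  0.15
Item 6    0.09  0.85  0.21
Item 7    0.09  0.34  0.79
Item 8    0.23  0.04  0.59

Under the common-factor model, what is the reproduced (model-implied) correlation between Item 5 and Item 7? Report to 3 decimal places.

0.070

r̂ = Σ λ_i·λ_j across factors = (0.75)(0.09) + (-0.34)(0.34) + (0.15)(0.79)
  = +0.0675 -0.1156 +0.1185 = 0.0704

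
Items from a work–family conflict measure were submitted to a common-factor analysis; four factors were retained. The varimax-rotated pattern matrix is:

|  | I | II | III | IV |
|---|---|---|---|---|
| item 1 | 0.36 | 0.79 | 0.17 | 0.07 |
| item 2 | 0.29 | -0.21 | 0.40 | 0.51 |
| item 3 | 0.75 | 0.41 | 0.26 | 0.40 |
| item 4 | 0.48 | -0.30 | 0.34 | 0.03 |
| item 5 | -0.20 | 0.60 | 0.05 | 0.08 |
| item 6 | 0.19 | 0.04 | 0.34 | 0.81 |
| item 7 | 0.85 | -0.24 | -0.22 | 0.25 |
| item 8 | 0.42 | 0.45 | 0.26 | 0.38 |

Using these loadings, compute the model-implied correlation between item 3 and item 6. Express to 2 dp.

0.57

r̂ = Σ λ_i·λ_j across factors = (0.75)(0.19) + (0.41)(0.04) + (0.26)(0.34) + (0.40)(0.81)
  = +0.1425 +0.0164 +0.0884 +0.3240 = 0.5713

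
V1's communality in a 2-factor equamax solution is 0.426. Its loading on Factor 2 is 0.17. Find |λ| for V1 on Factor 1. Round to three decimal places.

Under orthogonal rotation h² = Σλ², so λ_Factor 1² = h² − (0.0289) = 0.426 − 0.0289 = 0.3971.
|λ| = √0.3971 = 0.6302.

0.630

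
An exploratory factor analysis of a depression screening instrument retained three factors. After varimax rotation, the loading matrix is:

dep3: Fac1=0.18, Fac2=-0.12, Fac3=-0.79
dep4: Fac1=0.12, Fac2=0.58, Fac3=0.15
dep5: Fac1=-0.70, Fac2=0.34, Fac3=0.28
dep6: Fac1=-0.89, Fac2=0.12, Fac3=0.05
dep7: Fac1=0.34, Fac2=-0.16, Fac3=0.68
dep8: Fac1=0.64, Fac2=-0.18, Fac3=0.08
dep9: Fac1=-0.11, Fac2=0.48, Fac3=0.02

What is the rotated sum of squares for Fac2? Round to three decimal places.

SS loadings for Fac2 = (-0.12)² + 0.58² + 0.34² + 0.12² + (-0.16)² + (-0.18)² + 0.48² = 0.0144 + 0.3364 + 0.1156 + 0.0144 + 0.0256 + 0.0324 + 0.2304 = 0.7692

0.769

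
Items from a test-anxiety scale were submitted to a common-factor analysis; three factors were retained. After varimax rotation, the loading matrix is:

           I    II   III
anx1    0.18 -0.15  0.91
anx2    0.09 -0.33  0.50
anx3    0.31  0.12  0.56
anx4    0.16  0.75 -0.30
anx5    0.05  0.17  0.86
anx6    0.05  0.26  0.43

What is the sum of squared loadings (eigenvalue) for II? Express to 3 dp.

SS loadings for II = (-0.15)² + (-0.33)² + 0.12² + 0.75² + 0.17² + 0.26² = 0.0225 + 0.1089 + 0.0144 + 0.5625 + 0.0289 + 0.0676 = 0.8048

0.805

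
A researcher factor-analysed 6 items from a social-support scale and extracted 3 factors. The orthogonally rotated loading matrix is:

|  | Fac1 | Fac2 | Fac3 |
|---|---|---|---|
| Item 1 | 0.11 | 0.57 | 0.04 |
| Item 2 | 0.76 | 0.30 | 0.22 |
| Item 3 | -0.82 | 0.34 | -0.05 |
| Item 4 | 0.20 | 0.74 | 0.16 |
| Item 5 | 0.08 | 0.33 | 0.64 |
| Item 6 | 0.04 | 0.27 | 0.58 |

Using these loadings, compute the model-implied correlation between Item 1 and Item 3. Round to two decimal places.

0.10

r̂ = Σ λ_i·λ_j across factors = (0.11)(-0.82) + (0.57)(0.34) + (0.04)(-0.05)
  = -0.0902 +0.1938 -0.0020 = 0.1016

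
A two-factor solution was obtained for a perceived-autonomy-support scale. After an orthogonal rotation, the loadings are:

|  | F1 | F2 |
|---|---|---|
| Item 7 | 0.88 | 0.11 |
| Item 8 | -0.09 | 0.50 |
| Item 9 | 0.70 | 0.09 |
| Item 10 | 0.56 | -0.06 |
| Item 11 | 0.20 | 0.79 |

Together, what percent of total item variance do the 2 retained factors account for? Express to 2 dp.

SS loadings by factor: 1.6261, 0.8979; total = 2.5240.
Total variance with 5 standardized items is 5, so the solution explains 2.5240/5 = 0.5048 = 50.48%.

50.48%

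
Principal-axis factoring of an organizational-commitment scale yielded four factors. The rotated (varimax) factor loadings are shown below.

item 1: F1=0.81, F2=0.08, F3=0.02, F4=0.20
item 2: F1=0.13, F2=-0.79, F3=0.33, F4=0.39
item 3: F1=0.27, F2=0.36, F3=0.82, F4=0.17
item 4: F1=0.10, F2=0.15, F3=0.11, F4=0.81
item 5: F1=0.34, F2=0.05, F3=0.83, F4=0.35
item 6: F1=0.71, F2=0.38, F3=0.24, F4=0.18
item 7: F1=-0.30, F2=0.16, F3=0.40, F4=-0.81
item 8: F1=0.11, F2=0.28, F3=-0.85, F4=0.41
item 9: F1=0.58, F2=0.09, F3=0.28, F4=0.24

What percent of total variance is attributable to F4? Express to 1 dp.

21.3%

SS loadings for F4 = 0.20² + 0.39² + 0.17² + 0.81² + 0.35² + 0.18² + (-0.81)² + 0.41² + 0.24² = 1.9138
With 9 standardized items, total variance = 9. Proportion = 1.9138/9 = 0.2126 → 21.26%.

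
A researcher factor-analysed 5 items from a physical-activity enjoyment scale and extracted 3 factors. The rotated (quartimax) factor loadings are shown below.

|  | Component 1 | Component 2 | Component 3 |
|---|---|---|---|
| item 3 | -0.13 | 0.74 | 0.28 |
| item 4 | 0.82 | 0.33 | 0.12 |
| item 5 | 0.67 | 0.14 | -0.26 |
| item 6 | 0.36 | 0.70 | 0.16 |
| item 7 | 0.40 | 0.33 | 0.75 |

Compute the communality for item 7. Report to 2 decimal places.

h² = 0.40² + 0.33² + 0.75² = 0.1600 + 0.1089 + 0.5625 = 0.8314

0.83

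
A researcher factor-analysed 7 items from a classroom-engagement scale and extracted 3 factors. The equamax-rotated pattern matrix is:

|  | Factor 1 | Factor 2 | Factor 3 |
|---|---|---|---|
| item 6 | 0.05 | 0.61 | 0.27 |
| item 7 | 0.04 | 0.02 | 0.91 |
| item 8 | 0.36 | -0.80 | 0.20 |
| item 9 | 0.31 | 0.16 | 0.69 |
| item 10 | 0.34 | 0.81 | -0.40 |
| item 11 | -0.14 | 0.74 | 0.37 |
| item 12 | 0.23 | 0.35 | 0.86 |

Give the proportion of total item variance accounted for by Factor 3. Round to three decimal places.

0.351

SS loadings for Factor 3 = 0.27² + 0.91² + 0.20² + 0.69² + (-0.40)² + 0.37² + 0.86² = 2.4536
Proportion of variance = 2.4536 / 7 = 0.3505.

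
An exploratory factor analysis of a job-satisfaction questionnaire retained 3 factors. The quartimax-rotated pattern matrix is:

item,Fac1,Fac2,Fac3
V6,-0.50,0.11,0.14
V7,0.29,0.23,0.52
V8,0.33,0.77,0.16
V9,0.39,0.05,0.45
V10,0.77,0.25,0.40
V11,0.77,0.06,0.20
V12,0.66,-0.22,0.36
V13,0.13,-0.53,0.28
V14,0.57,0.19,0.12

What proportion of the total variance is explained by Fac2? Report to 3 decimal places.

SS loadings for Fac2 = 0.11² + 0.23² + 0.77² + 0.05² + 0.25² + 0.06² + (-0.22)² + (-0.53)² + 0.19² = 1.0919
Proportion of variance = 1.0919 / 9 = 0.1213.

0.121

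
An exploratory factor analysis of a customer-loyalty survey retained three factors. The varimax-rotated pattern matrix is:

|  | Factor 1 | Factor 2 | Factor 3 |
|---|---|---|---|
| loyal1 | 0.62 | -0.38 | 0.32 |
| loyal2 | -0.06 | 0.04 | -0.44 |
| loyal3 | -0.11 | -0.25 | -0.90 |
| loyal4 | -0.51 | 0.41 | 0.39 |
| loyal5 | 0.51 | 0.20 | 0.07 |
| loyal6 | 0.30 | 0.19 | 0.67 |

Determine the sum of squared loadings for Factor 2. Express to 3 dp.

0.453

SS loadings for Factor 2 = (-0.38)² + 0.04² + (-0.25)² + 0.41² + 0.20² + 0.19² = 0.1444 + 0.0016 + 0.0625 + 0.1681 + 0.0400 + 0.0361 = 0.4527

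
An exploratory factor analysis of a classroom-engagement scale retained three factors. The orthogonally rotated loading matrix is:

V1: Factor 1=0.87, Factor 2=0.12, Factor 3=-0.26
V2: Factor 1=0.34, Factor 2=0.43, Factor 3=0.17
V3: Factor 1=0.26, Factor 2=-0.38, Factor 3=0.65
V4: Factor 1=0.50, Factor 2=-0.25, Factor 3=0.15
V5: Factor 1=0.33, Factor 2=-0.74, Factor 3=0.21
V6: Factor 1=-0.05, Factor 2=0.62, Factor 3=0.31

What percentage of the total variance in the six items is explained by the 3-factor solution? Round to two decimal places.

55.36%

SS loadings by factor: 1.3015, 1.3382, 0.6817; total = 3.3214.
Total variance with 6 standardized items is 6, so the solution explains 3.3214/6 = 0.5536 = 55.36%.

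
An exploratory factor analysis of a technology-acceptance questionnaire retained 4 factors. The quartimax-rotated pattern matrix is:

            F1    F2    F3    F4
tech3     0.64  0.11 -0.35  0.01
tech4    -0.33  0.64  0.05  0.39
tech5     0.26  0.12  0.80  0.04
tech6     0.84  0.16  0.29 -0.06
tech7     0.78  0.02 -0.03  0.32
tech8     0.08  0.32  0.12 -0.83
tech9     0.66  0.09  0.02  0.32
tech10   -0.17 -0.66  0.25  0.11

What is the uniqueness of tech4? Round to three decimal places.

0.327

h² = (-0.33)² + 0.64² + 0.05² + 0.39² = 0.1089 + 0.4096 + 0.0025 + 0.1521 = 0.6731
Uniqueness u² = 1 − h² = 1 − 0.6731 = 0.3269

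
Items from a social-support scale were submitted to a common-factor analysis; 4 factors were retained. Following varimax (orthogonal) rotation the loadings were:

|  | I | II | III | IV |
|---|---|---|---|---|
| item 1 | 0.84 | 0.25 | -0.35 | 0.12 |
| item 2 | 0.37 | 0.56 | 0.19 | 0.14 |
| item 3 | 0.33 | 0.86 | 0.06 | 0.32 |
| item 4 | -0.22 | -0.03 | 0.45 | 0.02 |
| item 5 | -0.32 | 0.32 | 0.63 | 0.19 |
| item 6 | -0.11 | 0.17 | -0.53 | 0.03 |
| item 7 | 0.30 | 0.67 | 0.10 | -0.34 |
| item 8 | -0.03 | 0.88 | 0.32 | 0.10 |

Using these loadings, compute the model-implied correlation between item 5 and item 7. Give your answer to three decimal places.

0.117

r̂ = Σ λ_i·λ_j across factors = (-0.32)(0.30) + (0.32)(0.67) + (0.63)(0.10) + (0.19)(-0.34)
  = -0.0960 +0.2144 +0.0630 -0.0646 = 0.1168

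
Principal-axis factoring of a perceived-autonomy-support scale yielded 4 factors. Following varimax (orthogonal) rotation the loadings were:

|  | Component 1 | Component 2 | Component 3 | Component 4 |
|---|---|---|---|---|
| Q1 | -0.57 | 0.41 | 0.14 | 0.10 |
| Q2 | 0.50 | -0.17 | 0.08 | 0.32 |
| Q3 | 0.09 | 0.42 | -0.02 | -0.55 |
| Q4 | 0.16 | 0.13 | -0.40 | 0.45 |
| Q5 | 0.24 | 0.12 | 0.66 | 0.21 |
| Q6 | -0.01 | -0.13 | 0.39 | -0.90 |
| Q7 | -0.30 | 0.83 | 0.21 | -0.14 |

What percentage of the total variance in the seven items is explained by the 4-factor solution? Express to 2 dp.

59.66%

SS loadings by factor: 0.7563, 1.1105, 0.8182, 1.4911; total = 4.1761.
Total variance with 7 standardized items is 7, so the solution explains 4.1761/7 = 0.5966 = 59.66%.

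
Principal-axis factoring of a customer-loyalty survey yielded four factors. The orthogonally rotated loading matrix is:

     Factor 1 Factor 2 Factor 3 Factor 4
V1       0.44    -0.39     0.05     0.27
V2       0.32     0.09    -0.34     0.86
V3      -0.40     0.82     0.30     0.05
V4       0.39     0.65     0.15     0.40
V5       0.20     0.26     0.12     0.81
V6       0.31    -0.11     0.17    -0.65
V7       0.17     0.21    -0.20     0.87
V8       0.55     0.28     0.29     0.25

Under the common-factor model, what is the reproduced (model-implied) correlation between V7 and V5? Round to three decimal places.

r̂ = Σ λ_i·λ_j across factors = (0.17)(0.20) + (0.21)(0.26) + (-0.20)(0.12) + (0.87)(0.81)
  = +0.0340 +0.0546 -0.0240 +0.7047 = 0.7693

0.769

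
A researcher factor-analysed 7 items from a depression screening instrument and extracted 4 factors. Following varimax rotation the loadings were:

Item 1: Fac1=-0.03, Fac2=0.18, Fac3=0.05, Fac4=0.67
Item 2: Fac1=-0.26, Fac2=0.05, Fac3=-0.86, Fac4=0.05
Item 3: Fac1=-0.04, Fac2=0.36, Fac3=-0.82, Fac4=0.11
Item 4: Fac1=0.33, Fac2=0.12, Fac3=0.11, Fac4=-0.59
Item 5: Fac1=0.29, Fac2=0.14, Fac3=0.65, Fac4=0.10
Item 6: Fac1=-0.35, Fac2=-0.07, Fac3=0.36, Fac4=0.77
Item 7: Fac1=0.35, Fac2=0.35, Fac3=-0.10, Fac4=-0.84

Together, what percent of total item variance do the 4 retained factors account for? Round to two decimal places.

70.61%

Communalities: 0.4847, 0.8122, 0.8157, 0.4835, 0.5362, 0.8499, 0.9606; Σh² = 4.9428.
Total variance with 7 standardized items is 7, so the solution explains 4.9428/7 = 0.7061 = 70.61%.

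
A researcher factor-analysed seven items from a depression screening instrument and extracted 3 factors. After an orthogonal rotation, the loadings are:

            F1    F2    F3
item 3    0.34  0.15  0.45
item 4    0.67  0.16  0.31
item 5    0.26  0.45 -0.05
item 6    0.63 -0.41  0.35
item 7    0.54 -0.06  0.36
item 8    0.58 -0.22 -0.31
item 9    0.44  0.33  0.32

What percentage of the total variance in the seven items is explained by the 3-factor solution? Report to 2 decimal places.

SS loadings by factor: 1.8506, 0.5796, 0.7517; total = 3.1819.
Total variance with 7 standardized items is 7, so the solution explains 3.1819/7 = 0.4546 = 45.46%.

45.46%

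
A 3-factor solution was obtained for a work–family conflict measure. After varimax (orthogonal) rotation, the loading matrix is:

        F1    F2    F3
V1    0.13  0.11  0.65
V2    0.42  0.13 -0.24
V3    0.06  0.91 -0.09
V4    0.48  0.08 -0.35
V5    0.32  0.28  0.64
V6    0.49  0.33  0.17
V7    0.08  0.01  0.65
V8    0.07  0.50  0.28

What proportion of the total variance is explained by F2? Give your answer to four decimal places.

SS loadings for F2 = 0.11² + 0.13² + 0.91² + 0.08² + 0.28² + 0.33² + 0.01² + 0.50² = 1.3009
Proportion of variance = 1.3009 / 8 = 0.1626.

0.1626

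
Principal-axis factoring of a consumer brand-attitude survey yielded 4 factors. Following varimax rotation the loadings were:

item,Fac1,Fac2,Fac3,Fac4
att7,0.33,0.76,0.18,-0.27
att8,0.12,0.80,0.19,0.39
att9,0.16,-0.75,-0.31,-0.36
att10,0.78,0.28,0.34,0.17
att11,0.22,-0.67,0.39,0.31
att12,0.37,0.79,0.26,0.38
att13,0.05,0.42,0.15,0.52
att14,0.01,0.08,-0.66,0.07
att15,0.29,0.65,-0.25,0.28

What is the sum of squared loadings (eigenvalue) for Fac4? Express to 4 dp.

SS loadings for Fac4 = (-0.27)² + 0.39² + (-0.36)² + 0.17² + 0.31² + 0.38² + 0.52² + 0.07² + 0.28² = 0.0729 + 0.1521 + 0.1296 + 0.0289 + 0.0961 + 0.1444 + 0.2704 + 0.0049 + 0.0784 = 0.9777

0.9777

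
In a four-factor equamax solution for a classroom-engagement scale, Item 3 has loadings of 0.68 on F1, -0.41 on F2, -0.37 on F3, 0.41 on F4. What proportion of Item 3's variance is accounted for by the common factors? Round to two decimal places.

0.94

h² = 0.68² + (-0.41)² + (-0.37)² + 0.41² = 0.4624 + 0.1681 + 0.1369 + 0.1681 = 0.9355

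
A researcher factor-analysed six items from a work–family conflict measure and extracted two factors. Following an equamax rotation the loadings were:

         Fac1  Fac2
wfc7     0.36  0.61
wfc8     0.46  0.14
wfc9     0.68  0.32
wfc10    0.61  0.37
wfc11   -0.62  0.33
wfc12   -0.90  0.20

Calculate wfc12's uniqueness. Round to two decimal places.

0.15

h² = (-0.90)² + 0.20² = 0.8100 + 0.0400 = 0.8500
Uniqueness u² = 1 − h² = 1 − 0.8500 = 0.1500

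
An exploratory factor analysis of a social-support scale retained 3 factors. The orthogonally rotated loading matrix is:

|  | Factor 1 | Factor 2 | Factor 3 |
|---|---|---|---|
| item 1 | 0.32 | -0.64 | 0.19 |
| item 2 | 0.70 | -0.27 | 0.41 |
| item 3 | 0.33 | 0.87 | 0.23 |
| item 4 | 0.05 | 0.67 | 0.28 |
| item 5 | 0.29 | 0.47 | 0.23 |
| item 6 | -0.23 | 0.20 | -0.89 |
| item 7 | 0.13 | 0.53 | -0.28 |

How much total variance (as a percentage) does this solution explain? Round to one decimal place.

Communalities: 0.5481, 0.7310, 0.9187, 0.5298, 0.3579, 0.8850, 0.3762; Σh² = 4.3467.
Total variance with 7 standardized items is 7, so the solution explains 4.3467/7 = 0.6210 = 62.10%.

62.1%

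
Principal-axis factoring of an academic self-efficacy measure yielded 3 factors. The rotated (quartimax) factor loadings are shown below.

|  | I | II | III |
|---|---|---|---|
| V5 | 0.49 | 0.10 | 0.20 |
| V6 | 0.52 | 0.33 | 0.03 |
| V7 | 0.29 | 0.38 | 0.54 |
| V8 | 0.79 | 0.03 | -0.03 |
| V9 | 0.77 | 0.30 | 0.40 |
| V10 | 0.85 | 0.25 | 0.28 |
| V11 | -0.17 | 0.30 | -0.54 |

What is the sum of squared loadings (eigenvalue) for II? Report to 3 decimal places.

SS loadings for II = 0.10² + 0.33² + 0.38² + 0.03² + 0.30² + 0.25² + 0.30² = 0.0100 + 0.1089 + 0.1444 + 0.0009 + 0.0900 + 0.0625 + 0.0900 = 0.5067

0.507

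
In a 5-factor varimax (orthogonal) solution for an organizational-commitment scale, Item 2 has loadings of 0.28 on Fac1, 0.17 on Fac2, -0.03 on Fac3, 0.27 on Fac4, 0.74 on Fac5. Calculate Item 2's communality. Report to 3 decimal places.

h² = 0.28² + 0.17² + (-0.03)² + 0.27² + 0.74² = 0.0784 + 0.0289 + 0.0009 + 0.0729 + 0.5476 = 0.7287

0.729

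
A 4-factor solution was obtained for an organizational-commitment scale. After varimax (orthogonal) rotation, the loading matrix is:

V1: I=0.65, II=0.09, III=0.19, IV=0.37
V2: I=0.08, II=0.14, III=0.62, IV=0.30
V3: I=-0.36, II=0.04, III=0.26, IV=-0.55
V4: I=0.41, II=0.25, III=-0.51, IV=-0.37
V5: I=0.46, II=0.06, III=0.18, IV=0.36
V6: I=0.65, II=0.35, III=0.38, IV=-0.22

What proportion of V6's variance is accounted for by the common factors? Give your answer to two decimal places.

0.74

h² = 0.65² + 0.35² + 0.38² + (-0.22)² = 0.4225 + 0.1225 + 0.1444 + 0.0484 = 0.7378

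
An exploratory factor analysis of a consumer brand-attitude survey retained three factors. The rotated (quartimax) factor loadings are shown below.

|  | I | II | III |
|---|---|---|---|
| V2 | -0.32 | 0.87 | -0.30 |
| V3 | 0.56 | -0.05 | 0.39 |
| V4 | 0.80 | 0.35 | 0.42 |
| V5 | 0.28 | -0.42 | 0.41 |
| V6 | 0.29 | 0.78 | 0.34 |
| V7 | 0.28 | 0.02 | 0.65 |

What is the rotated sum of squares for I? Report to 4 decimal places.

1.2969

SS loadings for I = (-0.32)² + 0.56² + 0.80² + 0.28² + 0.29² + 0.28² = 0.1024 + 0.3136 + 0.6400 + 0.0784 + 0.0841 + 0.0784 = 1.2969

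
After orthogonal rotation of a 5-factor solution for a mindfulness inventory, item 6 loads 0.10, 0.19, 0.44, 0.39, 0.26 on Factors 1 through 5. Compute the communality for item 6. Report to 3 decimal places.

0.459

h² = 0.10² + 0.19² + 0.44² + 0.39² + 0.26² = 0.0100 + 0.0361 + 0.1936 + 0.1521 + 0.0676 = 0.4594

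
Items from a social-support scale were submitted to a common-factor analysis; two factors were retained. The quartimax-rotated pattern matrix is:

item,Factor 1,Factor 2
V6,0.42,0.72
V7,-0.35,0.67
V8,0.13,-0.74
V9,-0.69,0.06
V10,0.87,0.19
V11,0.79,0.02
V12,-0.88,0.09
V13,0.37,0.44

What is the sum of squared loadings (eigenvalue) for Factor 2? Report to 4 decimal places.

SS loadings for Factor 2 = 0.72² + 0.67² + (-0.74)² + 0.06² + 0.19² + 0.02² + 0.09² + 0.44² = 0.5184 + 0.4489 + 0.5476 + 0.0036 + 0.0361 + 0.0004 + 0.0081 + 0.1936 = 1.7567

1.7567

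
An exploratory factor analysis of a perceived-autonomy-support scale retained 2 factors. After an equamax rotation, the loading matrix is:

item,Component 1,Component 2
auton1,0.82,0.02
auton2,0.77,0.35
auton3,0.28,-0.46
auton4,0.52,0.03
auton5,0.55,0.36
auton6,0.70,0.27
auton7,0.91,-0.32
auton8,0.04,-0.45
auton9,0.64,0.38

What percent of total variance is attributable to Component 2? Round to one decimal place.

SS loadings for Component 2 = 0.02² + 0.35² + (-0.46)² + 0.03² + 0.36² + 0.27² + (-0.32)² + (-0.45)² + 0.38² = 0.9872
With 9 standardized items, total variance = 9. Proportion = 0.9872/9 = 0.1097 → 10.97%.

11.0%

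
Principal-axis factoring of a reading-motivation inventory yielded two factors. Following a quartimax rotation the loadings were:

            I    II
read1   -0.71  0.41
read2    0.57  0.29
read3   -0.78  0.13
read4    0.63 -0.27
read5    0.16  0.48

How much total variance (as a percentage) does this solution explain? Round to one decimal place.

48.6%

SS loadings by factor: 1.8599, 0.5724; total = 2.4323.
Total variance with 5 standardized items is 5, so the solution explains 2.4323/5 = 0.4865 = 48.65%.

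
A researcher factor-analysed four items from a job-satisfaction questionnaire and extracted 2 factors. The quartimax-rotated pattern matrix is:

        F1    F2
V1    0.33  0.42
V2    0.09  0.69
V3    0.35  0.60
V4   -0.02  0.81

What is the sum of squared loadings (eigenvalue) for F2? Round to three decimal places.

1.669

SS loadings for F2 = 0.42² + 0.69² + 0.60² + 0.81² = 0.1764 + 0.4761 + 0.3600 + 0.6561 = 1.6686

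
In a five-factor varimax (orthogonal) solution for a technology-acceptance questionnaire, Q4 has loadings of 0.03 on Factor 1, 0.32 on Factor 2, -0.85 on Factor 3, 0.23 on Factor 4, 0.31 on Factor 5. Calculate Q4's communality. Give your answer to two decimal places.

0.97

h² = 0.03² + 0.32² + (-0.85)² + 0.23² + 0.31² = 0.0009 + 0.1024 + 0.7225 + 0.0529 + 0.0961 = 0.9748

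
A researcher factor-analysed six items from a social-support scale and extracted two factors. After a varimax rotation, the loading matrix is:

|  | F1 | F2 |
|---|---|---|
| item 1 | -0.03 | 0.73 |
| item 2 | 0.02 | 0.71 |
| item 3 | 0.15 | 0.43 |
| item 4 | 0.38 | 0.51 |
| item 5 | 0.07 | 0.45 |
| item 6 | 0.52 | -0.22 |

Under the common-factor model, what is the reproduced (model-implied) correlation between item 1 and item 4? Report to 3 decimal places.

r̂ = Σ λ_i·λ_j across factors = (-0.03)(0.38) + (0.73)(0.51)
  = -0.0114 +0.3723 = 0.3609

0.361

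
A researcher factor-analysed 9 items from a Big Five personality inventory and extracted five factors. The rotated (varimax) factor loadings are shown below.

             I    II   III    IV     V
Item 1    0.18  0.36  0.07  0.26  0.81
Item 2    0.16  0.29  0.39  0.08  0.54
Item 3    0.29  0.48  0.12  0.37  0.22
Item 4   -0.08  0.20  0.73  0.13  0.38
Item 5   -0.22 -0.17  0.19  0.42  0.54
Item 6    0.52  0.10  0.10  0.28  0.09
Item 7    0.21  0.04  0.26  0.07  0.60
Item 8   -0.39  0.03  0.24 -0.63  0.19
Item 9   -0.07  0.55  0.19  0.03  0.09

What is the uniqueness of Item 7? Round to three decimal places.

0.522

h² = 0.21² + 0.04² + 0.26² + 0.07² + 0.60² = 0.0441 + 0.0016 + 0.0676 + 0.0049 + 0.3600 = 0.4782
Uniqueness u² = 1 − h² = 1 − 0.4782 = 0.5218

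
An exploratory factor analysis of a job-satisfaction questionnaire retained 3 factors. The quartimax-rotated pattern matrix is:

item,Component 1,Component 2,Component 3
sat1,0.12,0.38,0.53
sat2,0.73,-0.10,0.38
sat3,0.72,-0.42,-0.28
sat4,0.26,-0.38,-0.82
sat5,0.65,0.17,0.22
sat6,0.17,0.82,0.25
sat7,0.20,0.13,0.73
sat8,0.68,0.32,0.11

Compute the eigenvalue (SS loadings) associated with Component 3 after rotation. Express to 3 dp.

SS loadings for Component 3 = 0.53² + 0.38² + (-0.28)² + (-0.82)² + 0.22² + 0.25² + 0.73² + 0.11² = 0.2809 + 0.1444 + 0.0784 + 0.6724 + 0.0484 + 0.0625 + 0.5329 + 0.0121 = 1.8320

1.832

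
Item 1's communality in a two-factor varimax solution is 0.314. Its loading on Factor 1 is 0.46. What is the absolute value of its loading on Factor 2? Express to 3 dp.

Under orthogonal rotation h² = Σλ², so λ_Factor 2² = h² − (0.2116) = 0.314 − 0.2116 = 0.1024.
|λ| = √0.1024 = 0.3200.

0.320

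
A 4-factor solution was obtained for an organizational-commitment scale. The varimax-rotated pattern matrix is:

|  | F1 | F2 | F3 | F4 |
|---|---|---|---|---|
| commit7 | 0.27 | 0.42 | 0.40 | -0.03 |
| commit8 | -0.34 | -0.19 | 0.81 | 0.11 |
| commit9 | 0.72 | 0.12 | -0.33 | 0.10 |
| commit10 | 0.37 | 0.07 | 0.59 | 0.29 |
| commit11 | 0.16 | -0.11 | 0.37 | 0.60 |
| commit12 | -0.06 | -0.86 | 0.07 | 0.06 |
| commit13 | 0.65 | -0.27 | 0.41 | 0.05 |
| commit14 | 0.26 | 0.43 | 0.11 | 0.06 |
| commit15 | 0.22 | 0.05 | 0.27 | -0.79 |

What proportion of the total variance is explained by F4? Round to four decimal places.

0.1223

SS loadings for F4 = (-0.03)² + 0.11² + 0.10² + 0.29² + 0.60² + 0.06² + 0.05² + 0.06² + (-0.79)² = 1.1009
Proportion of variance = 1.1009 / 9 = 0.1223.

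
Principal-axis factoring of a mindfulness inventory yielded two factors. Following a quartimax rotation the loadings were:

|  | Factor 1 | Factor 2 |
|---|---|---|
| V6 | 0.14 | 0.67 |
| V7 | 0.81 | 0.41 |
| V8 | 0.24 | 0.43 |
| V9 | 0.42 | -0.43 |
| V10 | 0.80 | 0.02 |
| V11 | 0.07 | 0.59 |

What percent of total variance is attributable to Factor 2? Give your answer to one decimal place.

SS loadings for Factor 2 = 0.67² + 0.41² + 0.43² + (-0.43)² + 0.02² + 0.59² = 1.3353
With 6 standardized items, total variance = 6. Proportion = 1.3353/6 = 0.2225 → 22.25%.

22.3%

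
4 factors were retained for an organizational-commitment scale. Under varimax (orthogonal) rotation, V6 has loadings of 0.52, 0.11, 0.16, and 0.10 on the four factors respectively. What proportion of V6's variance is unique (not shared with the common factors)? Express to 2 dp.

h² = 0.52² + 0.11² + 0.16² + 0.10² = 0.2704 + 0.0121 + 0.0256 + 0.0100 = 0.3181
Uniqueness u² = 1 − h² = 1 − 0.3181 = 0.6819

0.68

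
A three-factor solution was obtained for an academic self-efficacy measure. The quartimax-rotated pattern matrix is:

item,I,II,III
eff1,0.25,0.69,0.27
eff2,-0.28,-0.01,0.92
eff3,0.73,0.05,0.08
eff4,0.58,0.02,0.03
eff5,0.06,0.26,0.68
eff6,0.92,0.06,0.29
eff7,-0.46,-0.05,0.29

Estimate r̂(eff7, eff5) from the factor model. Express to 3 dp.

r̂ = Σ λ_i·λ_j across factors = (-0.46)(0.06) + (-0.05)(0.26) + (0.29)(0.68)
  = -0.0276 -0.0130 +0.1972 = 0.1566

0.157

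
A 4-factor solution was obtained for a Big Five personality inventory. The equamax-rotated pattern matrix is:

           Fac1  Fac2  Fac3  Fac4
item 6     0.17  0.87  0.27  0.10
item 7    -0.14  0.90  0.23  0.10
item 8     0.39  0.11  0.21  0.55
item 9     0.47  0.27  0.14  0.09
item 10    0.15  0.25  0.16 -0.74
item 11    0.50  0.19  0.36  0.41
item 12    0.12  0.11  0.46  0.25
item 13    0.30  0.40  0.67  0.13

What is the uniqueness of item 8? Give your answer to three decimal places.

0.489

h² = 0.39² + 0.11² + 0.21² + 0.55² = 0.1521 + 0.0121 + 0.0441 + 0.3025 = 0.5108
Uniqueness u² = 1 − h² = 1 − 0.5108 = 0.4892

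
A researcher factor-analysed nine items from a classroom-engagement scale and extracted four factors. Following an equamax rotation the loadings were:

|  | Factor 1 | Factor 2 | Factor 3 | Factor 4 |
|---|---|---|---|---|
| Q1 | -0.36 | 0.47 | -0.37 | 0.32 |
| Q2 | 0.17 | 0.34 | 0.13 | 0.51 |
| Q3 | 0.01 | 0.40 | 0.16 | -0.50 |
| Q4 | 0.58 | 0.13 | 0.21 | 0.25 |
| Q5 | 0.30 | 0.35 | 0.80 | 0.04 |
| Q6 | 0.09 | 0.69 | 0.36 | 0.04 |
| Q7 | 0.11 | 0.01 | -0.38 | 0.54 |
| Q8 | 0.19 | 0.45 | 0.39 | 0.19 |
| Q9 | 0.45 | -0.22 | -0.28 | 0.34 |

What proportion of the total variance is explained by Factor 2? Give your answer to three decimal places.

SS loadings for Factor 2 = 0.47² + 0.34² + 0.40² + 0.13² + 0.35² + 0.69² + 0.01² + 0.45² + (-0.22)² = 1.3630
Proportion of variance = 1.3630 / 9 = 0.1514.

0.151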